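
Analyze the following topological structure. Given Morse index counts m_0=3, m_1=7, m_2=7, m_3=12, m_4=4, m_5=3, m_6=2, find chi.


Morse theory: chi(M) = sum_k (-1)^k m_k where m_k = #(index-k critical points).
= (3) + (-7) + (7) + (-12) + (4) + (-3) + (2) = -6

-6


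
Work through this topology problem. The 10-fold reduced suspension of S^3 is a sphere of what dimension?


Each suspension raises dimension by 1: Sigma S^n = S^{n+1}.
Sigma^10 S^3 = S^{3+10} = S^13

13


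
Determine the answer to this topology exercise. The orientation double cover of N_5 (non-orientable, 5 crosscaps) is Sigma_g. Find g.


chi(N_5) = 2 - 5 = -3.
Double cover: chi(Sigma_g) = 2 * chi(N_5) = 2*(-3) = -6.
2 - 2g = -6, so g = (2 - (-6))/2 = 8/2 = 4

4


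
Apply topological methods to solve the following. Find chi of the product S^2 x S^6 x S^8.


chi is multiplicative: chi(X x Y) = chi(X) chi(Y).
Each even-dim sphere has chi = 2. There are 3 factors.
chi = 2^3 = 8

8


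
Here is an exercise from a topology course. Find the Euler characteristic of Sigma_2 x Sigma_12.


chi(Sigma_2) = 2 - 2*2 = -2
chi(Sigma_12) = 2 - 2*12 = -22
chi(product) = (-2) * (-22) = 44

44


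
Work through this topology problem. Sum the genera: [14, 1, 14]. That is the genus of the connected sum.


Genus is additive under connected sum of orientable surfaces.
g = 14 + 1 + 14 = 29

29


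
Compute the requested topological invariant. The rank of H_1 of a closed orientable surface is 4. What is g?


For a closed orientable surface: b_1 = 2g.
4 = 2g
g = 4 / 2 = 2

2


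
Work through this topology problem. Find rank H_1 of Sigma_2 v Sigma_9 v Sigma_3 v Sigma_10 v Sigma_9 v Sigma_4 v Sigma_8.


For a wedge X v Y: reduced H_k(X v Y) = H_k(X) + H_k(Y).
Each Sigma_g contributes b_1 = 2g.
b_1 = 4 + 18 + 6 + 20 + 18 + 8 + 16 = 90

90


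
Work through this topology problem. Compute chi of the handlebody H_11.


A genus-g handlebody deformation retracts to a wedge of g circles.
chi(vee_g S^1) = 1 - g.
chi(H_11) = 1 - 11 = -10

-10


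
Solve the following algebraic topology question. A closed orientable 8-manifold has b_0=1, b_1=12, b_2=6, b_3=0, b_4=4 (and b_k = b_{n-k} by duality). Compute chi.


By Poincare duality b_k = b_{8-k}, so full Betti numbers: b_0=1, b_1=12, b_2=6, b_3=0, b_4=4, b_5=0, b_6=6, b_7=12, b_8=1.
chi = sum (-1)^k b_k = -6

-6


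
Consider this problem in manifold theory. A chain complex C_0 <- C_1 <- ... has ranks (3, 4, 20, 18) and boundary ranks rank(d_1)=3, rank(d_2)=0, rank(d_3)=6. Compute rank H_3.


rank H_k = rank(ker d_k) - rank(im d_{k+1}).
rank(ker d_3) = rank(C_3) - rank(d_3) = 18 - 6 = 12.
rank(im d_{3+1}) = 0.
rank H_3 = 12 - 0 = 12

12


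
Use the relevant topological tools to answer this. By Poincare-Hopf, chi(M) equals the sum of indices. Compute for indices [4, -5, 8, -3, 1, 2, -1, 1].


Poincare-Hopf: chi(M) = sum of indices of zeros.
chi = (4) + (-5) + (8) + (-3) + (1) + (2) + (-1) + (1) = 7

7


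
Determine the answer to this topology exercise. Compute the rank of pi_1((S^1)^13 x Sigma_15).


pi_1(A x B) = pi_1(A) x pi_1(B); rank of abelianization = b_1.
b_1(T^13) = 13, b_1(Sigma_15) = 2*15 = 30.
b_1(product) = 13 + 30 = 43

43


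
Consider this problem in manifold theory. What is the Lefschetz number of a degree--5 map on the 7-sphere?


On S^7: L(f) = tr(f_0*) + (-1)^7 tr(f_7*) = 1 + (-1)^7 * deg(f).
L(f) = 1 + (-1)^7 * -5 = 1 + 5 = 6

6


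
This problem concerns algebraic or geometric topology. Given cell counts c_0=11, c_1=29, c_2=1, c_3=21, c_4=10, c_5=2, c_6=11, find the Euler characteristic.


chi = sum_k (-1)^k c_k.
= (-1)^0*11 + (-1)^1*29 + (-1)^2*1 + (-1)^3*21 + (-1)^4*10 + (-1)^5*2 + (-1)^6*11
= (11) + (-29) + (1) + (-21) + (10) + (-2) + (11)
= -19

-19


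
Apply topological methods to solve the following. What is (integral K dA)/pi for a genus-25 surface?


Gauss-Bonnet: integral K dA = 2*pi*chi(M).
chi(Sigma_25) = 2 - 2*25 = -48.
(integral K dA)/pi = 2*chi = 2*(-48) = -96

-96


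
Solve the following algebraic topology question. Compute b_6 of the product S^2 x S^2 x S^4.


Each S^d has Poincare polynomial 1 + t^d.
The product S^2 x S^2 x S^4 has Poincare polynomial prod(1+t^d_i).
Expanding: b_0=1, b_2=2, b_4=2, b_6=2, b_8=1.
b_6 = 2

2


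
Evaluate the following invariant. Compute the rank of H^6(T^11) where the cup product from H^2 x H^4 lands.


Cup product: H^p x H^q -> H^{p+q}; here p+q = 2+4 = 6.
rank H^k(T^n) = C(n,k).
C(11,6) = 462

462


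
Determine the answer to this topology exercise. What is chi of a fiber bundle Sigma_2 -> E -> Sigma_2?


For a fiber bundle F -> E -> B (with CW structure): chi(E) = chi(B) * chi(F).
chi(Sigma_2) = -2, chi(Sigma_2) = -2.
chi(E) = (-2) * (-2) = 4

4


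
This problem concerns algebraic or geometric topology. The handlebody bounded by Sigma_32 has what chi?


A genus-g handlebody deformation retracts to a wedge of g circles.
chi(vee_g S^1) = 1 - g.
chi(H_32) = 1 - 32 = -31

-31


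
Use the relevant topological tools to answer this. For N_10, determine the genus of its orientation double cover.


chi(N_10) = 2 - 10 = -8.
Double cover: chi(Sigma_g) = 2 * chi(N_10) = 2*(-8) = -16.
2 - 2g = -16, so g = (2 - (-16))/2 = 18/2 = 9

9


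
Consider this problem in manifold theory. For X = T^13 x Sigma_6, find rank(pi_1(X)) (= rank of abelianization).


pi_1(A x B) = pi_1(A) x pi_1(B); rank of abelianization = b_1.
b_1(T^13) = 13, b_1(Sigma_6) = 2*6 = 12.
b_1(product) = 13 + 12 = 25

25


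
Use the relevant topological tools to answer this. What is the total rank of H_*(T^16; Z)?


b_k(T^16) = C(16,k), so the sum over k is sum_k C(16,k) = 2^16.
Total = 2^16 = 65536

65536


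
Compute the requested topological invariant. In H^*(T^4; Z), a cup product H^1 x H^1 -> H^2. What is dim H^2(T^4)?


Cup product: H^p x H^q -> H^{p+q}; here p+q = 1+1 = 2.
rank H^k(T^n) = C(n,k).
C(4,2) = 6

6


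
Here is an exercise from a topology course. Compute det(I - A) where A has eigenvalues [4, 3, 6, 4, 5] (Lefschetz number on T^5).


For a torus self-map: L(f) = det(I - A) where A acts on H_1.
L(f) = (1-4) * (1-3) * (1-6) * (1-4) * (1-5) = -3 * -2 * -5 * -3 * -4 = -360

-360


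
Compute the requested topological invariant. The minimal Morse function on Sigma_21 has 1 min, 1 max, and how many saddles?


A perfect Morse function has m_k = b_k.
For Sigma_21: b_0=1, b_1=2g=42, b_2=1.
Saddles m_1 = 2g = 42

42


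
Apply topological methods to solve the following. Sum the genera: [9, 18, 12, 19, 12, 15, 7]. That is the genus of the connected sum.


Genus is additive under connected sum of orientable surfaces.
g = 9 + 18 + 12 + 19 + 12 + 15 + 7 = 92

92


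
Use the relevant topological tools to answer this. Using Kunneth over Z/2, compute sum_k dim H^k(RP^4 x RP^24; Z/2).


dim H^*(RP^n; Z/2) = n+1 (one Z/2 in each degree 0..n).
Total Betti number is multiplicative.
Total = (4+1) * (24+1) = 5 * 25 = 125

125


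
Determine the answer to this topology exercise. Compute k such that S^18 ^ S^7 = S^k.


S^m ^ S^n = S^{m+n}.
k = 18 + 7 = 25

25


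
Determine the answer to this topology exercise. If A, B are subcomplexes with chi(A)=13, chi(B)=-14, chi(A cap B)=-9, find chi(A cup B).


chi(A cup B) = chi(A) + chi(B) - chi(A cap B)
= 13 + (-14) - (-9)
= 8

8


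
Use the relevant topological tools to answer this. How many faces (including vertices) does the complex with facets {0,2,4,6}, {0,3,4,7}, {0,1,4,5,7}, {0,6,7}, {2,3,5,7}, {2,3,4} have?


Each maximal simplex on m vertices has 2^m - 1 nonempty faces.
Take the union (dedupe shared faces).
Total distinct faces = 63

63


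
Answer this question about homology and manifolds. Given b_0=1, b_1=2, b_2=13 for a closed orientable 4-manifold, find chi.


By Poincare duality b_k = b_{4-k}, so full Betti numbers: b_0=1, b_1=2, b_2=13, b_3=2, b_4=1.
chi = sum (-1)^k b_k = 11

11


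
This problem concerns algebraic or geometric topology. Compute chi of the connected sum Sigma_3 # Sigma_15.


chi(Sigma_3) = 2 - 2*3 = -4
chi(Sigma_15) = 2 - 2*15 = -28
For surfaces: chi(A#B) = chi(A) + chi(B) - 2.
chi = -4 + -28 - 2 = -34

-34


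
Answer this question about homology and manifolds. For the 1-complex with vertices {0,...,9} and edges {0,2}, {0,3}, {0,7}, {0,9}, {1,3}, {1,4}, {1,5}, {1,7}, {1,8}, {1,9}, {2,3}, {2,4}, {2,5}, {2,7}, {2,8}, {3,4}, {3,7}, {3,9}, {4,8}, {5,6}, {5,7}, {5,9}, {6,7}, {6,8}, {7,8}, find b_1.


b_1 = E - V + (number of components).
E = 25, V = 10, components = 1.
b_1 = 25 - 10 + 1 = 16

16


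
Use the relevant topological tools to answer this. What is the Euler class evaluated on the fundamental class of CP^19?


For any closed oriented manifold, <e(TM),[M]> = chi(M).
chi(CP^19) = 19+1 = 20

20


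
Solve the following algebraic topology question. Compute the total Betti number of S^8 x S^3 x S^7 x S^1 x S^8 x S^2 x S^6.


Total Betti number is multiplicative under products.
Each S^d (d>=1) has total Betti number 2.
There are 7 sphere factors.
Total = 2^7 = 128

128


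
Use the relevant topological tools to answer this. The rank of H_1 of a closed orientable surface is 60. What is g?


For a closed orientable surface: b_1 = 2g.
60 = 2g
g = 60 / 2 = 30

30


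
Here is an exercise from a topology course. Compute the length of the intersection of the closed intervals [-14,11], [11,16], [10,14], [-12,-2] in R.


Intersection = [max(a_i), min(b_i)] = [11, -2].
Since 11 > -2, the intersection is empty.
Length = 0

0


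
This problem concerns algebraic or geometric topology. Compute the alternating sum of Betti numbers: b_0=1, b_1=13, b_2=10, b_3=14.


chi = sum_k (-1)^k b_k.
= (1) + (-13) + (10) + (-14)
= -16

-16


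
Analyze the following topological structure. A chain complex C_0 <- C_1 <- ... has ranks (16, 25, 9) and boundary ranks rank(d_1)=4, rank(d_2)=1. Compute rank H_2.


rank H_k = rank(ker d_k) - rank(im d_{k+1}).
rank(ker d_2) = rank(C_2) - rank(d_2) = 9 - 1 = 8.
rank(im d_{2+1}) = 0.
rank H_2 = 8 - 0 = 8

8


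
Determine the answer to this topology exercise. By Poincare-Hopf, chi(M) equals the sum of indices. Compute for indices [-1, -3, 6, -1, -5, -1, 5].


Poincare-Hopf: chi(M) = sum of indices of zeros.
chi = (-1) + (-3) + (6) + (-1) + (-5) + (-1) + (5) = 0

0


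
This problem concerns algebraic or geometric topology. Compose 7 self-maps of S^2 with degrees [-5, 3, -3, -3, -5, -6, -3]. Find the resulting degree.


Degree is multiplicative: deg(composition) = product of degrees.
= (-5) * (3) * (-3) * (-3) * (-5) * (-6) * (-3) = 12150

12150


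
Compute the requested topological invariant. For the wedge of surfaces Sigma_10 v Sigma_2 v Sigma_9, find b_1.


For a wedge X v Y: reduced H_k(X v Y) = H_k(X) + H_k(Y).
Each Sigma_g contributes b_1 = 2g.
b_1 = 20 + 4 + 18 = 42

42


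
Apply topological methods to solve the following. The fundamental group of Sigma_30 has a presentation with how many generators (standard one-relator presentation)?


Standard presentation: pi_1(Sigma_g) = <a_1,b_1,...,a_g,b_g | [a_1,b_1]...[a_g,b_g] = 1>.
Number of generators = 2g = 2*30 = 60

60


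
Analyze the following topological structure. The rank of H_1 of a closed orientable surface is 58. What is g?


For a closed orientable surface: b_1 = 2g.
58 = 2g
g = 58 / 2 = 29

29


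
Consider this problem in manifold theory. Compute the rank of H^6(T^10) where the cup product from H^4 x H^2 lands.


Cup product: H^p x H^q -> H^{p+q}; here p+q = 4+2 = 6.
rank H^k(T^n) = C(n,k).
C(10,6) = 210

210


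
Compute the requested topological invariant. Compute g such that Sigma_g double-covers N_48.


chi(N_48) = 2 - 48 = -46.
Double cover: chi(Sigma_g) = 2 * chi(N_48) = 2*(-46) = -92.
2 - 2g = -92, so g = (2 - (-92))/2 = 94/2 = 47

47


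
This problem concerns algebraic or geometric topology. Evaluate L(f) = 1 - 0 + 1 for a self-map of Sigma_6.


L(f) = tr(f_0*) - tr(f_1*) + tr(f_2*).
= 1 - (0) + (1)
= 2

2


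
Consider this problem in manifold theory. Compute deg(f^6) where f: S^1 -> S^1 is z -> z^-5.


deg(f) = -5. Degree is multiplicative: deg(f^6) = (deg f)^6.
deg(f^6) = (-5)^6 = 15625

15625


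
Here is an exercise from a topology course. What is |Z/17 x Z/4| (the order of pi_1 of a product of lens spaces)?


pi_1(X x Y) = pi_1(X) x pi_1(Y).
pi_1(L(17,1)) = Z/17, pi_1(L(4,1)) = Z/4.
|Z/17 x Z/4| = 17 * 4 = 68

68


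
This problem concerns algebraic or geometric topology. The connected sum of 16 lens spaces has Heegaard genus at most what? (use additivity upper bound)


Heegaard genus satisfies g(A#B) <= g(A) + g(B).
Each lens space has g = 1.
Upper bound: 16 * 1 = 16

16


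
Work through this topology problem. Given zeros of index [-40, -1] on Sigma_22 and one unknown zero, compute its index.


Poincare-Hopf: sum of indices = chi(M).
chi(Sigma_22) = 2 - 2*22 = -42.
Sum of known indices = -41.
x = chi - (sum known) = -42 - (-41) = -1

-1


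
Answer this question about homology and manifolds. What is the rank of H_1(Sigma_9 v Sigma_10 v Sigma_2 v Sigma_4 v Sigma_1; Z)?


For a wedge X v Y: reduced H_k(X v Y) = H_k(X) + H_k(Y).
Each Sigma_g contributes b_1 = 2g.
b_1 = 18 + 20 + 4 + 8 + 2 = 52

52


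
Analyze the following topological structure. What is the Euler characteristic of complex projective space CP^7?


CP^7 has one cell in each even dimension 0, 2, ..., 2*7 (7+1 cells total).
All cells are even-dimensional, so chi = number of cells.
chi = 7 + 1 = 8

8


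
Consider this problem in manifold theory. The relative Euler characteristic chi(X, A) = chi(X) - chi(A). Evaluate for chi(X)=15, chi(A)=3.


Relative Euler characteristic: chi(X, A) = chi(X) - chi(A).
= 15 - (3) = 12

12


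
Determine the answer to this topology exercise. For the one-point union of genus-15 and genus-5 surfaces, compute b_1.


For a wedge: H_1(A v B) = H_1(A) + H_1(B).
b_1(Sigma_15) = 30, b_1(Sigma_5) = 10.
b_1 = 30 + 10 = 40

40


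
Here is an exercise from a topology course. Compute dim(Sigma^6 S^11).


Each suspension raises dimension by 1: Sigma S^n = S^{n+1}.
Sigma^6 S^11 = S^{11+6} = S^17

17


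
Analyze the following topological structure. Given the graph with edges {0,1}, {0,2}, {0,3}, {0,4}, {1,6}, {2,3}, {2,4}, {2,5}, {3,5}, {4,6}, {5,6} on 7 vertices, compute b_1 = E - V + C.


b_1 = E - V + (number of components).
E = 11, V = 7, components = 1.
b_1 = 11 - 7 + 1 = 5

5


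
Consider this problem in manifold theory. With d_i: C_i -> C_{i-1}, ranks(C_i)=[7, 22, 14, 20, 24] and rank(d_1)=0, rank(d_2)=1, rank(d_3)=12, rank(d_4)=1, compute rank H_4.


rank H_k = rank(ker d_k) - rank(im d_{k+1}).
rank(ker d_4) = rank(C_4) - rank(d_4) = 24 - 1 = 23.
rank(im d_{4+1}) = 0.
rank H_4 = 23 - 0 = 23

23


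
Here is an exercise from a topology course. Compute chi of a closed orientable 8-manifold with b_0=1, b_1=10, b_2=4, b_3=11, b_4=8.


By Poincare duality b_k = b_{8-k}, so full Betti numbers: b_0=1, b_1=10, b_2=4, b_3=11, b_4=8, b_5=11, b_6=4, b_7=10, b_8=1.
chi = sum (-1)^k b_k = -24

-24


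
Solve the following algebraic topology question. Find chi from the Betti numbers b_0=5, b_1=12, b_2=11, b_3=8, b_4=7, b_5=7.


chi = sum_k (-1)^k b_k.
= (5) + (-12) + (11) + (-8) + (7) + (-7)
= -4

-4


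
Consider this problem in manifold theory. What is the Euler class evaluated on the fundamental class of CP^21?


For any closed oriented manifold, <e(TM),[M]> = chi(M).
chi(CP^21) = 21+1 = 22

22


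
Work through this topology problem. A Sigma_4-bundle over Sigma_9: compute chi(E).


For a fiber bundle F -> E -> B (with CW structure): chi(E) = chi(B) * chi(F).
chi(Sigma_9) = -16, chi(Sigma_4) = -6.
chi(E) = (-16) * (-6) = 96

96


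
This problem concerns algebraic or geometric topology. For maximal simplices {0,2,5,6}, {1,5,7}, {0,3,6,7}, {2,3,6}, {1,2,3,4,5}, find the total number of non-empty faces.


Each maximal simplex on m vertices has 2^m - 1 nonempty faces.
Take the union (dedupe shared faces).
Total distinct faces = 58

58


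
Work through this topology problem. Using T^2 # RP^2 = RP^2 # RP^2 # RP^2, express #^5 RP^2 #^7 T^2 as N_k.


Since a >= 1, the sum is non-orientable; each T^2 can be replaced by RP^2 # RP^2 (since T^2#RP^2 = 3RP^2).
Total crosscaps k = 5 + 2*7 = 19.
Check via chi: chi = 5*1 + 7*0 - (5+7-1)*2 = -17 = 2 - k = -17. Consistent.

19


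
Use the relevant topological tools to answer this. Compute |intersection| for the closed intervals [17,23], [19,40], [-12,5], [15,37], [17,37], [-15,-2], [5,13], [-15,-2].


Intersection = [max(a_i), min(b_i)] = [19, -2].
Since 19 > -2, the intersection is empty.
Length = 0

0


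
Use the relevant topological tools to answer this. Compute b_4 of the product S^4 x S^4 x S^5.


Each S^d has Poincare polynomial 1 + t^d.
The product S^4 x S^4 x S^5 has Poincare polynomial prod(1+t^d_i).
Expanding: b_0=1, b_4=2, b_5=1, b_8=1, b_9=2, b_13=1.
b_4 = 2

2


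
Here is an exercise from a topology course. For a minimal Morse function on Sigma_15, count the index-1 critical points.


A perfect Morse function has m_k = b_k.
For Sigma_15: b_0=1, b_1=2g=30, b_2=1.
Saddles m_1 = 2g = 30

30


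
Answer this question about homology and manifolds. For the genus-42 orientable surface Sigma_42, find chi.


For a closed orientable surface of genus g: chi = 2 - 2g.
Here g = 42.
chi = 2 - 2*42 = 2 - 84 = -82

-82


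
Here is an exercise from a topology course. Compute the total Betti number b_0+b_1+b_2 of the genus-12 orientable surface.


For Sigma_12: b_0 = 1, b_1 = 2g = 24, b_2 = 1.
Total = 1 + 24 + 1 = 26

26


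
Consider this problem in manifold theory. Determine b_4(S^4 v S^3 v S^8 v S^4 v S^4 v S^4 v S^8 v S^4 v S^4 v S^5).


For a wedge of spheres, H_k (k>0) is free on one generator per sphere of dimension k.
Spheres of dimension 4: count = 6.
b_4 = 6

6


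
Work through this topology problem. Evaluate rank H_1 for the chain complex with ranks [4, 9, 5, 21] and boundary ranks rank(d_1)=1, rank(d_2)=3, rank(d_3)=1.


rank H_k = rank(ker d_k) - rank(im d_{k+1}).
rank(ker d_1) = rank(C_1) - rank(d_1) = 9 - 1 = 8.
rank(im d_{1+1}) = 3.
rank H_1 = 8 - 3 = 5

5


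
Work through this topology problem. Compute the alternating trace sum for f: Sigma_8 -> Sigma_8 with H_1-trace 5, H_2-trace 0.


L(f) = tr(f_0*) - tr(f_1*) + tr(f_2*).
= 1 - (5) + (0)
= -4

-4


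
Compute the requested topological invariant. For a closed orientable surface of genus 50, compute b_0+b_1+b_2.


For Sigma_50: b_0 = 1, b_1 = 2g = 100, b_2 = 1.
Total = 1 + 100 + 1 = 102

102


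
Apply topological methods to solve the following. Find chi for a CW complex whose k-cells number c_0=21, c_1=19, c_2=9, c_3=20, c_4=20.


chi = sum_k (-1)^k c_k.
= (-1)^0*21 + (-1)^1*19 + (-1)^2*9 + (-1)^3*20 + (-1)^4*20
= (21) + (-19) + (9) + (-20) + (20)
= 11

11


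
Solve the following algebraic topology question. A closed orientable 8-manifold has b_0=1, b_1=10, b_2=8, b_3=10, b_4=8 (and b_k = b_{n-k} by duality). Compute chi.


By Poincare duality b_k = b_{8-k}, so full Betti numbers: b_0=1, b_1=10, b_2=8, b_3=10, b_4=8, b_5=10, b_6=8, b_7=10, b_8=1.
chi = sum (-1)^k b_k = -14

-14


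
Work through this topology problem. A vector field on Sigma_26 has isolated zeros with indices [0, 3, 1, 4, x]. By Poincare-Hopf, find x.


Poincare-Hopf: sum of indices = chi(M).
chi(Sigma_26) = 2 - 2*26 = -50.
Sum of known indices = 8.
x = chi - (sum known) = -50 - (8) = -58

-58


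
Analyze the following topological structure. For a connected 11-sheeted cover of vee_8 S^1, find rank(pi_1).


Nielsen-Schreier: an index-n subgroup of F_r is free of rank 1 + n(r-1).
Equivalently: chi(cover) = n*chi(base); chi(vee_r S^1) = 1 - 8 = -7.
chi(E) = 11*(-7) = -77; rank = 1 - chi(E) = 1 - (-77) = 78.
rank = 1 + 11*(8-1) = 1 + 77 = 78

78


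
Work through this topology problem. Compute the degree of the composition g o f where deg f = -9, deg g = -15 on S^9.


Degree is multiplicative under composition: deg(g o f) = deg(g) * deg(f).
= -15 * -9 = 135

135


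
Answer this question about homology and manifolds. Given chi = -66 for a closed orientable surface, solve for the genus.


chi = 2 - 2g for closed orientable surfaces.
-66 = 2 - 2g
2g = 2 - (-66) = 68
g = 34

34


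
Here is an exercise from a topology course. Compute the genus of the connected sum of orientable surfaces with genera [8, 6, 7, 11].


Genus is additive under connected sum of orientable surfaces.
g = 8 + 6 + 7 + 11 = 32

32


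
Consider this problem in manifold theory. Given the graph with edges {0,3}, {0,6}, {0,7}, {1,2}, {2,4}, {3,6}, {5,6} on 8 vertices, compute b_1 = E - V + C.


b_1 = E - V + (number of components).
E = 7, V = 8, components = 2.
b_1 = 7 - 8 + 2 = 1

1


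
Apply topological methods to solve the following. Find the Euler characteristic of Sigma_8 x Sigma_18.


chi(Sigma_8) = 2 - 2*8 = -14
chi(Sigma_18) = 2 - 2*18 = -34
chi(product) = (-14) * (-34) = 476

476


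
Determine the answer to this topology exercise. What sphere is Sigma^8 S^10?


Each suspension raises dimension by 1: Sigma S^n = S^{n+1}.
Sigma^8 S^10 = S^{10+8} = S^18

18


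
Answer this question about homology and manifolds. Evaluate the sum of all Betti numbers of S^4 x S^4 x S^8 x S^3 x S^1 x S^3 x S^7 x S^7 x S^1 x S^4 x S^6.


Total Betti number is multiplicative under products.
Each S^d (d>=1) has total Betti number 2.
There are 11 sphere factors.
Total = 2^11 = 2048

2048


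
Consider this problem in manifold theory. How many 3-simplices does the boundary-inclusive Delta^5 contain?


Delta^5 has 5+1 vertices. A 3-face is a choice of 3+1 vertices.
f_3 = C(5+1, 3+1) = C(6,4) = 15

15


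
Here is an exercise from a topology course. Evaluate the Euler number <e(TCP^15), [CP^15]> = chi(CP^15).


For any closed oriented manifold, <e(TM),[M]> = chi(M).
chi(CP^15) = 15+1 = 16

16


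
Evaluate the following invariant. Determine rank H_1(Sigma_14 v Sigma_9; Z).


For a wedge: H_1(A v B) = H_1(A) + H_1(B).
b_1(Sigma_14) = 28, b_1(Sigma_9) = 18.
b_1 = 28 + 18 = 46

46


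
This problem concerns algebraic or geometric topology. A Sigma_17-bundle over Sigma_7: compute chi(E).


For a fiber bundle F -> E -> B (with CW structure): chi(E) = chi(B) * chi(F).
chi(Sigma_7) = -12, chi(Sigma_17) = -32.
chi(E) = (-12) * (-32) = 384

384


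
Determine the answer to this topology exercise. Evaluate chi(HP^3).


HP^3 has one cell in each dimension 0, 4, ..., 4*3 (3+1 cells, all even-dim).
chi = 3 + 1 = 4

4


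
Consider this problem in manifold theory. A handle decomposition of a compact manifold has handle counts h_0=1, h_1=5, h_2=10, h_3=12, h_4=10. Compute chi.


Handles of index k contribute (-1)^k to chi (same as CW cells).
chi = (1) + (-5) + (10) + (-12) + (10) = 4

4


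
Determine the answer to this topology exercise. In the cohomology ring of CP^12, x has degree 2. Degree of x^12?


|x| = 2 in H^*(CP^n).
|x^12| = 12 * |x| = 12 * 2 = 24

24


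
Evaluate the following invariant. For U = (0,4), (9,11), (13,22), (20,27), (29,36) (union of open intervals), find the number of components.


Sort and merge overlapping open intervals.
Merged: (0,4), (9,11), (13,27), (29,36).
Number of components = 4

4


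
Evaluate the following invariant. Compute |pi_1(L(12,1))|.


pi_1(L(p,q)) = Z/pZ for any q coprime to p.
|pi_1(L(12,1))| = 12

12


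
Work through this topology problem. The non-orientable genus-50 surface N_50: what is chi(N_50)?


For a non-orientable closed surface with k crosscaps: chi = 2 - k.
Here k = 50.
chi = 2 - 50 = -48

-48


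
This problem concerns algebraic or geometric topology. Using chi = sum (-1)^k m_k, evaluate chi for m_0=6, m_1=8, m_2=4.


Morse theory: chi(M) = sum_k (-1)^k m_k where m_k = #(index-k critical points).
= (6) + (-8) + (4) = 2

2


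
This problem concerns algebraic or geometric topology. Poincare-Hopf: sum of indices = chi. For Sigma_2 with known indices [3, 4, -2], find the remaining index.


Poincare-Hopf: sum of indices = chi(M).
chi(Sigma_2) = 2 - 2*2 = -2.
Sum of known indices = 5.
x = chi - (sum known) = -2 - (5) = -7

-7


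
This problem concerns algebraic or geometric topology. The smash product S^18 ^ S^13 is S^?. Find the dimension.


S^m ^ S^n = S^{m+n}.
k = 18 + 13 = 31

31


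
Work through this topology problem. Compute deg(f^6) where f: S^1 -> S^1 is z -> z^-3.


deg(f) = -3. Degree is multiplicative: deg(f^6) = (deg f)^6.
deg(f^6) = (-3)^6 = 729

729


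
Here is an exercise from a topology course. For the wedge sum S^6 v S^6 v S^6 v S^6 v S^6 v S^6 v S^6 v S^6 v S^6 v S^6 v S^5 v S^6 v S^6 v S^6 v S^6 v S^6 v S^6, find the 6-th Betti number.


For a wedge of spheres, H_k (k>0) is free on one generator per sphere of dimension k.
Spheres of dimension 6: count = 16.
b_6 = 16

16


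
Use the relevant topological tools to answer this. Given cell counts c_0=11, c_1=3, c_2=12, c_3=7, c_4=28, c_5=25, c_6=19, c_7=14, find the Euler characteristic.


chi = sum_k (-1)^k c_k.
= (-1)^0*11 + (-1)^1*3 + (-1)^2*12 + (-1)^3*7 + (-1)^4*28 + (-1)^5*25 + (-1)^6*19 + (-1)^7*14
= (11) + (-3) + (12) + (-7) + (28) + (-25) + (19) + (-14)
= 21

21


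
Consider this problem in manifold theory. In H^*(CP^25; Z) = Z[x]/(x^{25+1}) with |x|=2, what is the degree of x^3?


|x| = 2 in H^*(CP^n).
|x^3| = 3 * |x| = 3 * 2 = 6

6


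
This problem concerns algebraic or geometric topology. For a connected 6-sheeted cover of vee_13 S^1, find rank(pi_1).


Nielsen-Schreier: an index-n subgroup of F_r is free of rank 1 + n(r-1).
Equivalently: chi(cover) = n*chi(base); chi(vee_r S^1) = 1 - 13 = -12.
chi(E) = 6*(-12) = -72; rank = 1 - chi(E) = 1 - (-72) = 73.
rank = 1 + 6*(13-1) = 1 + 72 = 73

73


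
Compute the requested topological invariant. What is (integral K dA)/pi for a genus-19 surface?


Gauss-Bonnet: integral K dA = 2*pi*chi(M).
chi(Sigma_19) = 2 - 2*19 = -36.
(integral K dA)/pi = 2*chi = 2*(-36) = -72

-72


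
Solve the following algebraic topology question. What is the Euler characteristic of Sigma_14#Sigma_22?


chi(Sigma_14) = 2 - 2*14 = -26
chi(Sigma_22) = 2 - 2*22 = -42
For surfaces: chi(A#B) = chi(A) + chi(B) - 2.
chi = -26 + -42 - 2 = -70

-70


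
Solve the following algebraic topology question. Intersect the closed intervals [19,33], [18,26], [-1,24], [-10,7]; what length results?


Intersection = [max(a_i), min(b_i)] = [19, 7].
Since 19 > 7, the intersection is empty.
Length = 0

0


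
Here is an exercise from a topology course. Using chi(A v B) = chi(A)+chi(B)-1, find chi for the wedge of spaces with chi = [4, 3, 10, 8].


chi(A v B) = chi(A) + chi(B) - 1 (one point identified).
For 4 spaces: chi = (sum chi_i) - (4 - 1).
sum = 25; chi = 25 - 3 = 22

22


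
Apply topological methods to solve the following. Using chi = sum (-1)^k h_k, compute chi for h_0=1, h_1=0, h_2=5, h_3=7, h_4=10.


Handles of index k contribute (-1)^k to chi (same as CW cells).
chi = (1) + (0) + (5) + (-7) + (10) = 9

9


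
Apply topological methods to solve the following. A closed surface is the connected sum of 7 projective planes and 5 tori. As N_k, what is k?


Since a >= 1, the sum is non-orientable; each T^2 can be replaced by RP^2 # RP^2 (since T^2#RP^2 = 3RP^2).
Total crosscaps k = 7 + 2*5 = 17.
Check via chi: chi = 7*1 + 5*0 - (7+5-1)*2 = -15 = 2 - k = -15. Consistent.

17


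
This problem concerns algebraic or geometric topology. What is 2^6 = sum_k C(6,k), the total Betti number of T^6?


b_k(T^6) = C(6,k), so the sum over k is sum_k C(6,k) = 2^6.
Total = 2^6 = 64

64


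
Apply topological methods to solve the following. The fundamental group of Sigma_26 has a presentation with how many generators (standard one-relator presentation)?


Standard presentation: pi_1(Sigma_g) = <a_1,b_1,...,a_g,b_g | [a_1,b_1]...[a_g,b_g] = 1>.
Number of generators = 2g = 2*26 = 52

52


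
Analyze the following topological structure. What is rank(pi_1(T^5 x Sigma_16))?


pi_1(A x B) = pi_1(A) x pi_1(B); rank of abelianization = b_1.
b_1(T^5) = 5, b_1(Sigma_16) = 2*16 = 32.
b_1(product) = 5 + 32 = 37

37


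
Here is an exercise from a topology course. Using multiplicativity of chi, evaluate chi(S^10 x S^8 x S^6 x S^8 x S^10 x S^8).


chi is multiplicative: chi(X x Y) = chi(X) chi(Y).
Each even-dim sphere has chi = 2. There are 6 factors.
chi = 2^6 = 64

64


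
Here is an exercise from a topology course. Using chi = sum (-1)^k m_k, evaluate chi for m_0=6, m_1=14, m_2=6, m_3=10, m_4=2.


Morse theory: chi(M) = sum_k (-1)^k m_k where m_k = #(index-k critical points).
= (6) + (-14) + (6) + (-10) + (2) = -10

-10


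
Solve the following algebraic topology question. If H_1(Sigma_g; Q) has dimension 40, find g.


For a closed orientable surface: b_1 = 2g.
40 = 2g
g = 40 / 2 = 20

20


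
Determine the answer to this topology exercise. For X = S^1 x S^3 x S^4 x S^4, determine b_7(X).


Each S^d has Poincare polynomial 1 + t^d.
The product S^1 x S^3 x S^4 x S^4 has Poincare polynomial prod(1+t^d_i).
Expanding: b_0=1, b_1=1, b_3=1, b_4=3, b_5=2, b_7=2, b_8=3, b_9=1, b_11=1, b_12=1.
b_7 = 2

2


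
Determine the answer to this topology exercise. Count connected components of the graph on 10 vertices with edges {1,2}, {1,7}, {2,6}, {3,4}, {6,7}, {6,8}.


Run DFS/union-find over 10 vertices.
V = 10, E = 6.
Number of components = 5

5


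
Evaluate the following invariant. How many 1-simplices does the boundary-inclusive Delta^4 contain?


Delta^4 has 4+1 vertices. A 1-face is a choice of 1+1 vertices.
f_1 = C(4+1, 1+1) = C(5,2) = 10

10


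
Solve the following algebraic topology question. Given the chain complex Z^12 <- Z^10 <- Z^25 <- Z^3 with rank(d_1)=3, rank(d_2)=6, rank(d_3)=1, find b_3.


rank H_k = rank(ker d_k) - rank(im d_{k+1}).
rank(ker d_3) = rank(C_3) - rank(d_3) = 3 - 1 = 2.
rank(im d_{3+1}) = 0.
rank H_3 = 2 - 0 = 2

2


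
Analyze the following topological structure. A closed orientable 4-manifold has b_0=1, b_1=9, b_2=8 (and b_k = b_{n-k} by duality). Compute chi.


By Poincare duality b_k = b_{4-k}, so full Betti numbers: b_0=1, b_1=9, b_2=8, b_3=9, b_4=1.
chi = sum (-1)^k b_k = -8

-8


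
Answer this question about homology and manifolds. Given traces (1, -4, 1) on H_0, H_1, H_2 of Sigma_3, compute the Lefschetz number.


L(f) = tr(f_0*) - tr(f_1*) + tr(f_2*).
= 1 - (-4) + (1)
= 6

6


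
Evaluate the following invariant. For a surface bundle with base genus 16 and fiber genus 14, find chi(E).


For a fiber bundle F -> E -> B (with CW structure): chi(E) = chi(B) * chi(F).
chi(Sigma_16) = -30, chi(Sigma_14) = -26.
chi(E) = (-30) * (-26) = 780

780


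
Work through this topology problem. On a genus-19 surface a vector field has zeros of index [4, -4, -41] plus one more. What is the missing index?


Poincare-Hopf: sum of indices = chi(M).
chi(Sigma_19) = 2 - 2*19 = -36.
Sum of known indices = -41.
x = chi - (sum known) = -36 - (-41) = 5

5


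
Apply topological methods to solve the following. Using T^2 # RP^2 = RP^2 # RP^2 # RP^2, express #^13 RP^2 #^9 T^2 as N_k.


Since a >= 1, the sum is non-orientable; each T^2 can be replaced by RP^2 # RP^2 (since T^2#RP^2 = 3RP^2).
Total crosscaps k = 13 + 2*9 = 31.
Check via chi: chi = 13*1 + 9*0 - (13+9-1)*2 = -29 = 2 - k = -29. Consistent.

31


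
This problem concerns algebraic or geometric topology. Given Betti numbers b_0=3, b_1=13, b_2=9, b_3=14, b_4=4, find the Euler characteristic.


chi = sum_k (-1)^k b_k.
= (3) + (-13) + (9) + (-14) + (4)
= -11

-11


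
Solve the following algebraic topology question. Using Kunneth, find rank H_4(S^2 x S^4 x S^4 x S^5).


Each S^d has Poincare polynomial 1 + t^d.
The product S^2 x S^4 x S^4 x S^5 has Poincare polynomial prod(1+t^d_i).
Expanding: b_0=1, b_2=1, b_4=2, b_5=1, b_6=2, b_7=1, b_8=1, b_9=2, b_10=1, b_11=2, b_13=1, b_15=1.
b_4 = 2

2


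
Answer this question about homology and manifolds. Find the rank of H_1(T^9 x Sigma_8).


pi_1(A x B) = pi_1(A) x pi_1(B); rank of abelianization = b_1.
b_1(T^9) = 9, b_1(Sigma_8) = 2*8 = 16.
b_1(product) = 9 + 16 = 25

25


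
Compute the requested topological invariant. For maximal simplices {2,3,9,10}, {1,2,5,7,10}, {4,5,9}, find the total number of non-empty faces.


Each maximal simplex on m vertices has 2^m - 1 nonempty faces.
Take the union (dedupe shared faces).
Total distinct faces = 48

48


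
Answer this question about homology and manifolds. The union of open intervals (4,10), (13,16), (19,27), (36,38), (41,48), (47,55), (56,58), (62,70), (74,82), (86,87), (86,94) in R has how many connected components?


Sort and merge overlapping open intervals.
Merged: (4,10), (13,16), (19,27), (36,38), (41,55), (56,58), (62,70), (74,82), (86,94).
Number of components = 9

9


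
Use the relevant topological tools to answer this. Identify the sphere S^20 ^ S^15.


S^m ^ S^n = S^{m+n}.
k = 20 + 15 = 35

35


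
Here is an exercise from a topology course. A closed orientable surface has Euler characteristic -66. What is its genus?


chi = 2 - 2g for closed orientable surfaces.
-66 = 2 - 2g
2g = 2 - (-66) = 68
g = 34

34


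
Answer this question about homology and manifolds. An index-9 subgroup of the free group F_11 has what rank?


Nielsen-Schreier: an index-n subgroup of F_r is free of rank 1 + n(r-1).
Equivalently: chi(cover) = n*chi(base); chi(vee_r S^1) = 1 - 11 = -10.
chi(E) = 9*(-10) = -90; rank = 1 - chi(E) = 1 - (-90) = 91.
rank = 1 + 9*(11-1) = 1 + 90 = 91

91


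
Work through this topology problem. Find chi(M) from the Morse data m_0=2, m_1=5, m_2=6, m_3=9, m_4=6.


Morse theory: chi(M) = sum_k (-1)^k m_k where m_k = #(index-k critical points).
= (2) + (-5) + (6) + (-9) + (6) = 0

0


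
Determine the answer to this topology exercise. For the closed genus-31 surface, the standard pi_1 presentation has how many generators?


Standard presentation: pi_1(Sigma_g) = <a_1,b_1,...,a_g,b_g | [a_1,b_1]...[a_g,b_g] = 1>.
Number of generators = 2g = 2*31 = 62

62


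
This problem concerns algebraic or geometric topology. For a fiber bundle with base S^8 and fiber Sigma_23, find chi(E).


chi(S^8) = 2 (n even), chi(Sigma_23) = 2 - 2*23 = -44.
chi(E) = 2 * (-44) = -88

-88


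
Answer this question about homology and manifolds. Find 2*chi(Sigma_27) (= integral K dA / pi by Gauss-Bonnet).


Gauss-Bonnet: integral K dA = 2*pi*chi(M).
chi(Sigma_27) = 2 - 2*27 = -52.
(integral K dA)/pi = 2*chi = 2*(-52) = -104

-104


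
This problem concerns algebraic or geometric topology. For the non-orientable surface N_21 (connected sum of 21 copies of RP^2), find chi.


For a non-orientable closed surface with k crosscaps: chi = 2 - k.
Here k = 21.
chi = 2 - 21 = -19

-19


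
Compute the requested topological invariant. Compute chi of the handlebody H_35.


A genus-g handlebody deformation retracts to a wedge of g circles.
chi(vee_g S^1) = 1 - g.
chi(H_35) = 1 - 35 = -34

-34


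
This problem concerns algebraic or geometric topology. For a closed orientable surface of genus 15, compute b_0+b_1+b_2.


For Sigma_15: b_0 = 1, b_1 = 2g = 30, b_2 = 1.
Total = 1 + 30 + 1 = 32

32


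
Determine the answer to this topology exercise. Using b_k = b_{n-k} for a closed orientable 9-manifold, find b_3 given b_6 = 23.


Poincare duality for closed orientable n-manifolds: b_k = b_{n-k}.
Here n = 9, so b_3 = b_6 = 23

23


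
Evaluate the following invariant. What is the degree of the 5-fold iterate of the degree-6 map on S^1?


deg(f) = 6. Degree is multiplicative: deg(f^5) = (deg f)^5.
deg(f^5) = (6)^5 = 7776

7776


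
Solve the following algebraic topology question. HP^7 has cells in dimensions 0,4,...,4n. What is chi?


HP^7 has one cell in each dimension 0, 4, ..., 4*7 (7+1 cells, all even-dim).
chi = 7 + 1 = 8

8


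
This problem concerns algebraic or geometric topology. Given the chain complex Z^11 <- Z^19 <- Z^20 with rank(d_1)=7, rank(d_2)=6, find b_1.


rank H_k = rank(ker d_k) - rank(im d_{k+1}).
rank(ker d_1) = rank(C_1) - rank(d_1) = 19 - 7 = 12.
rank(im d_{1+1}) = 6.
rank H_1 = 12 - 6 = 6

6


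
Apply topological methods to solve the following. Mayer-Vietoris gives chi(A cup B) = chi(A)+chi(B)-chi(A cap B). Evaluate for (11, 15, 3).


chi(A cup B) = chi(A) + chi(B) - chi(A cap B)
= 11 + (15) - (3)
= 23

23


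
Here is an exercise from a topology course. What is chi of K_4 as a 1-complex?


K_4: V = 4, E = C(4,2) = 6.
chi = V - E = 4 - 6 = -2

-2


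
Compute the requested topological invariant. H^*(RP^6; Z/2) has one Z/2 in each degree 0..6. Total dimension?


H^k(RP^6; Z/2) = Z/2 for each 0 <= k <= 6.
Total dimension = 6 + 1 = 7

7


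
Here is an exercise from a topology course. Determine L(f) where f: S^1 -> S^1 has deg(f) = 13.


On S^1: L(f) = tr(f_0*) + (-1)^1 tr(f_1*) = 1 + (-1)^1 * deg(f).
L(f) = 1 + (-1)^1 * 13 = 1 + -13 = -12

-12


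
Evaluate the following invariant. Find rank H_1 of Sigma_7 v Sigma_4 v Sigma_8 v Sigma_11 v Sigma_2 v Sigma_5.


For a wedge X v Y: reduced H_k(X v Y) = H_k(X) + H_k(Y).
Each Sigma_g contributes b_1 = 2g.
b_1 = 14 + 8 + 16 + 22 + 4 + 10 = 74

74


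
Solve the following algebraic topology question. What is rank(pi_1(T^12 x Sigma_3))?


pi_1(A x B) = pi_1(A) x pi_1(B); rank of abelianization = b_1.
b_1(T^12) = 12, b_1(Sigma_3) = 2*3 = 6.
b_1(product) = 12 + 6 = 18

18


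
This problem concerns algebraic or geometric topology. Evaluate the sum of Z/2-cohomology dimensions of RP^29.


H^k(RP^29; Z/2) = Z/2 for each 0 <= k <= 29.
Total dimension = 29 + 1 = 30

30


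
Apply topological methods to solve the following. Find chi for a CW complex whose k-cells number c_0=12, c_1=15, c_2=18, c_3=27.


chi = sum_k (-1)^k c_k.
= (-1)^0*12 + (-1)^1*15 + (-1)^2*18 + (-1)^3*27
= (12) + (-15) + (18) + (-27)
= -12

-12


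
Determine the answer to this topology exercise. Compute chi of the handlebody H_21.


A genus-g handlebody deformation retracts to a wedge of g circles.
chi(vee_g S^1) = 1 - g.
chi(H_21) = 1 - 21 = -20

-20


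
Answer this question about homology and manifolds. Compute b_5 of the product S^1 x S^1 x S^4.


Each S^d has Poincare polynomial 1 + t^d.
The product S^1 x S^1 x S^4 has Poincare polynomial prod(1+t^d_i).
Expanding: b_0=1, b_1=2, b_2=1, b_4=1, b_5=2, b_6=1.
b_5 = 2

2


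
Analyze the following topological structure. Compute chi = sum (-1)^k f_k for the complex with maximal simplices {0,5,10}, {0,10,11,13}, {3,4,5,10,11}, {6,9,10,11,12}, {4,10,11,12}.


Enumerate all faces; f-vector: f_0=10, f_1=26, f_2=27, f_3=12, f_4=2.
chi = sum (-1)^k f_k = 1

1


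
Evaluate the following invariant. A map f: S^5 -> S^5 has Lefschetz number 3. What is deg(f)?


L(f) = 1 + (-1)^5 deg(f) on S^5.
3 = 1 + (-1)^5 * deg(f)
(-1)^5 * deg(f) = 2
deg(f) = -2

-2


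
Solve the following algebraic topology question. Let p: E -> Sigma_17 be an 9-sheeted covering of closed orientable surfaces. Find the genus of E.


For an n-sheeted cover: chi(E) = n * chi(B).
chi(Sigma_17) = 2 - 2*17 = -32.
chi(E) = 9 * (-32) = -288.
genus(E) = (2 - chi(E))/2 = (2 - (-288))/2 = 290/2 = 145

145


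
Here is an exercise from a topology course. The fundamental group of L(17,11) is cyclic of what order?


pi_1(L(p,q)) = Z/pZ for any q coprime to p.
|pi_1(L(17,11))| = 17

17


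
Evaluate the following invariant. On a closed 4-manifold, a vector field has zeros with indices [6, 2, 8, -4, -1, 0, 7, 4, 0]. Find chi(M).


Poincare-Hopf: chi(M) = sum of indices of zeros.
chi = (6) + (2) + (8) + (-4) + (-1) + (0) + (7) + (4) + (0) = 22

22
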